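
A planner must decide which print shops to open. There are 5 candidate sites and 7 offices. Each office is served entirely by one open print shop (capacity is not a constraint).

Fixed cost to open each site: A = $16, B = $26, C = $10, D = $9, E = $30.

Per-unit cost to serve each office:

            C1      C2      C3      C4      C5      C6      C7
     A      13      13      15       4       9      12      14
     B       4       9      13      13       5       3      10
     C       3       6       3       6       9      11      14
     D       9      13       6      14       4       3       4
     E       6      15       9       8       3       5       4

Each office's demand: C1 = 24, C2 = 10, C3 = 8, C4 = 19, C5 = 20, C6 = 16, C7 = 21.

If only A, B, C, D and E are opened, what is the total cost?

Total cost: 515

Each office is assigned to its cheapest site among the open ones.
{A, B, C, D, E}: C1→C 3·24=72, C2→C 6·10=60, C3→C 3·8=24, C4→A 4·19=76, C5→E 3·20=60, C6→B 3·16=48, C7→D 4·21=84. Service 424; fixed 91; total 515.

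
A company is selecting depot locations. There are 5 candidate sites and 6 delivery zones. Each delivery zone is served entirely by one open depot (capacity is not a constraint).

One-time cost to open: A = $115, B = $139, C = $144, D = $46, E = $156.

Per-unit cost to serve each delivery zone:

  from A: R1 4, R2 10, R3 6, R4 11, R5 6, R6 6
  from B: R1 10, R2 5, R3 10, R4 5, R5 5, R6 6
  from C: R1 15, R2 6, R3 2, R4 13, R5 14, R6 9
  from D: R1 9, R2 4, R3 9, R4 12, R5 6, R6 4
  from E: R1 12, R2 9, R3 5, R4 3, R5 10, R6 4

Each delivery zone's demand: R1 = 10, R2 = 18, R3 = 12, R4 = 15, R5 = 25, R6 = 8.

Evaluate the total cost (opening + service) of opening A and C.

Total cost: 794

Each delivery zone is assigned to its cheapest site among the open ones.
{A, C}: R1→A 4·10=40, R2→C 6·18=108, R3→C 2·12=24, R4→A 11·15=165, R5→A 6·25=150, R6→A 6·8=48. Service 535; fixed 259; total 794.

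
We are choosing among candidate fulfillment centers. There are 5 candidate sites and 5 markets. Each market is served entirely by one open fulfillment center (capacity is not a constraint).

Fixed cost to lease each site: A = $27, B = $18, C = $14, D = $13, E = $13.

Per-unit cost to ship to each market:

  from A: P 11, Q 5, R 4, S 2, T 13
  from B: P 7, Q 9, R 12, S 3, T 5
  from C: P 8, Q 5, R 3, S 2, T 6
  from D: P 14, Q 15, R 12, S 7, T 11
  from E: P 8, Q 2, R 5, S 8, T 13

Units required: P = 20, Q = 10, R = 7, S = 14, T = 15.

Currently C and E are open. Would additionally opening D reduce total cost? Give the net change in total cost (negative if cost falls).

Current service cost with {C, E}: 319.
Adding D: each market re-picks its cheapest; new service cost 319, saving 0.
Extra fixed cost: 13. Net change = 13 − 0 = 13.
(Totals: 346 → 359.)

No — net change +13 (cost rises by 13).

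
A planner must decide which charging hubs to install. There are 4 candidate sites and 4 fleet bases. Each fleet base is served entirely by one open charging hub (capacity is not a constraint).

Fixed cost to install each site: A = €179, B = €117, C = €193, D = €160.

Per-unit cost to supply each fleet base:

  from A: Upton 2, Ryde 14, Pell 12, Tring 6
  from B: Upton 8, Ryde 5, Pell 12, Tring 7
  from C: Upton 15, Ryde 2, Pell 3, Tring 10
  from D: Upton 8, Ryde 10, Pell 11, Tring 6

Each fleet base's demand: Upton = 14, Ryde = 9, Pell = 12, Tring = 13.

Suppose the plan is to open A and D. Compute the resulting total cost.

Total cost: 667

Each fleet base is assigned to its cheapest site among the open ones.
{A, D}: Upton→A 2·14=28, Ryde→D 10·9=90, Pell→D 11·12=132, Tring→A 6·13=78. Service 328; fixed 339; total 667.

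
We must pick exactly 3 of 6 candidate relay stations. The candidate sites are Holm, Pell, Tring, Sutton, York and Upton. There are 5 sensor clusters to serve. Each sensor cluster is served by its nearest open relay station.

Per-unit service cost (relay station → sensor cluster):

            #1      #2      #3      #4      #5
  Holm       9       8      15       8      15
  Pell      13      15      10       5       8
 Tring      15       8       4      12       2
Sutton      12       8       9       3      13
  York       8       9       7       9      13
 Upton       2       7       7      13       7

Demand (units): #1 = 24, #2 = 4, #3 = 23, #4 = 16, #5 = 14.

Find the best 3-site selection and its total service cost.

Choose Tring, Sutton and Upton; total service cost 244.

With exactly 3 open, each sensor cluster uses its cheapest among the chosen.
{Tring, Sutton, Upton}: #1→Upton 2·24=48, #2→Upton 7·4=28, #3→Tring 4·23=92, #4→Sutton 3·16=48, #5→Tring 2·14=28. Service cost 244.
{Pell, Tring, Upton}: service cost 276
{Holm, Tring, Upton}: service cost 324
Among all 20 size-3 choices, {Tring, Sutton, Upton} is lowest.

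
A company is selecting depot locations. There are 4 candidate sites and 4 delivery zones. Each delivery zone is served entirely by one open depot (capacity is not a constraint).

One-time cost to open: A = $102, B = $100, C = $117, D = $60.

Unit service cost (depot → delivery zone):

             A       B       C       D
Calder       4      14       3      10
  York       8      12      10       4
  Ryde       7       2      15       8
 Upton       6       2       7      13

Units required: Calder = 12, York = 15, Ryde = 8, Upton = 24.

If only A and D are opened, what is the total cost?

Total cost: 470

Each delivery zone is assigned to its cheapest site among the open ones.
{A, D}: Calder→A 4·12=48, York→D 4·15=60, Ryde→A 7·8=56, Upton→A 6·24=144. Service 308; fixed 162; total 470.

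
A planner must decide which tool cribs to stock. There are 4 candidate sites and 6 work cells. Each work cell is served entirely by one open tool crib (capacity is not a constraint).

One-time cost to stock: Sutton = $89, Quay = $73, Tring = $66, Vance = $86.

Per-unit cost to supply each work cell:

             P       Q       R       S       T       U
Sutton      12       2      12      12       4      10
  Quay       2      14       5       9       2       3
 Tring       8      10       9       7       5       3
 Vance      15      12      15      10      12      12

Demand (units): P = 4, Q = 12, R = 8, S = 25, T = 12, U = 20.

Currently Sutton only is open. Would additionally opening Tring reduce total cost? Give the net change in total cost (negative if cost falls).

Yes — net change −239 (cost falls by 239).

Current service cost with {Sutton}: 716.
Adding Tring: each work cell re-picks its cheapest; new service cost 411, saving 305.
Extra fixed cost: 66. Net change = 66 − 305 = -239.
(Totals: 805 → 566.)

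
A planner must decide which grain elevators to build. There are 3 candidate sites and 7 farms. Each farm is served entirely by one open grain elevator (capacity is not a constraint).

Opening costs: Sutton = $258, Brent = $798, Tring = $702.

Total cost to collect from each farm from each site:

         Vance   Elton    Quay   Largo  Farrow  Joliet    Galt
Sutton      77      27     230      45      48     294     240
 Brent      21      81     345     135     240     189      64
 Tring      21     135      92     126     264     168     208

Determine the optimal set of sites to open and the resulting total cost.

Open Sutton only; minimum total cost 1219.

For any fixed open set, each farm goes to its cheapest open site; total = fixed + service.
{Sutton}: Vance→Sutton 77, Elton→Sutton 27, Quay→Sutton 230, Largo→Sutton 45, Farrow→Sutton 48, Joliet→Sutton 294, Galt→Sutton 240. Service 961; fixed 258; total 1219.
{Sutton, Tring}: Vance→Tring 21, Elton→Sutton 27, Quay→Tring 92, Largo→Sutton 45, Farrow→Sutton 48, Joliet→Tring 168, Galt→Tring 208. Service 609; fixed 960; total 1569.
{Sutton, Brent}: service 624 + fixed 1056 = 1680
{Sutton, Brent, Tring}: service 465 + fixed 1758 = 2223
No other subset beats 1219.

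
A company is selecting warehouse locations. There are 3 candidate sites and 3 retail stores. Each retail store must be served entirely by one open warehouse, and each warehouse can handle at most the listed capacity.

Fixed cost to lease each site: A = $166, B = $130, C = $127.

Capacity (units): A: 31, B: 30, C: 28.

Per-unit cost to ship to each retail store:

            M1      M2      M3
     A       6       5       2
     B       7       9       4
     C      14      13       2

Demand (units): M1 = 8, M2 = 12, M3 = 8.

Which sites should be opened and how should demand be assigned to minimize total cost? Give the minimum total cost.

Minimum total cost: 290

Open {A}: M1→A 6·8=48, M2→A 5·12=60, M3→A 2·8=16.
Loads: A carries 28/31. Service 124; fixed 166; total 290.
Next best feasible plan costs 326.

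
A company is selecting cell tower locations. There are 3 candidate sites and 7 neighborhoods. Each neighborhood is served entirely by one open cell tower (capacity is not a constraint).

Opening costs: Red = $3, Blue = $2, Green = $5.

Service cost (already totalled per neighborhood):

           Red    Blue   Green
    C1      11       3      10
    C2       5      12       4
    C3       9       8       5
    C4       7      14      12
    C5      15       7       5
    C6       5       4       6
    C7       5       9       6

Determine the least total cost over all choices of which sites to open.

Minimum total cost: 43

For any fixed open set, each neighborhood goes to its cheapest open site; total = fixed + service.
{Red, Blue, Green}: C1→Blue 3, C2→Green 4, C3→Green 5, C4→Red 7, C5→Green 5, C6→Blue 4, C7→Red 5. Service 33; fixed 10; total 43.
{Red, Blue}: C1→Blue 3, C2→Red 5, C3→Blue 8, C4→Red 7, C5→Blue 7, C6→Blue 4, C7→Red 5. Service 39; fixed 5; total 44.
{Blue, Green}: C1→Blue 3, C2→Green 4, C3→Green 5, C4→Green 12, C5→Green 5, C6→Blue 4, C7→Green 6. Service 39; fixed 7; total 46.
{Blue}: service 57 + fixed 2 = 59
No other subset beats 43.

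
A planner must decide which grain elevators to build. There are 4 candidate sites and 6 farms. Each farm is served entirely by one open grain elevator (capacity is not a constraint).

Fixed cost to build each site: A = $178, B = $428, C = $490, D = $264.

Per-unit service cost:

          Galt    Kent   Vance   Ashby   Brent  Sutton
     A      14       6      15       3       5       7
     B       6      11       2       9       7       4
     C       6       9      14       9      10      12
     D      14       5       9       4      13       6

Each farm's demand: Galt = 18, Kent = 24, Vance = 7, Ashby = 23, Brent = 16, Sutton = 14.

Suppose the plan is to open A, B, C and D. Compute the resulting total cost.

Each farm is assigned to its cheapest site among the open ones.
{A, B, C, D}: Galt→B 6·18=108, Kent→D 5·24=120, Vance→B 2·7=14, Ashby→A 3·23=69, Brent→A 5·16=80, Sutton→B 4·14=56. Service 447; fixed 1360; total 1807.

Total cost: 1807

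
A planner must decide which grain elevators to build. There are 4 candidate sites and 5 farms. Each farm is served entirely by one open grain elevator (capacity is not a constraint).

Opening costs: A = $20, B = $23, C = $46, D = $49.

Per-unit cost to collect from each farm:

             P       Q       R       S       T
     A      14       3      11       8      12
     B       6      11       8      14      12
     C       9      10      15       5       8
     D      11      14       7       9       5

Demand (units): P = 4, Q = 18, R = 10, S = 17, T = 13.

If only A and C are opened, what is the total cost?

Total cost: 455

Each farm is assigned to its cheapest site among the open ones.
{A, C}: P→C 9·4=36, Q→A 3·18=54, R→A 11·10=110, S→C 5·17=85, T→C 8·13=104. Service 389; fixed 66; total 455.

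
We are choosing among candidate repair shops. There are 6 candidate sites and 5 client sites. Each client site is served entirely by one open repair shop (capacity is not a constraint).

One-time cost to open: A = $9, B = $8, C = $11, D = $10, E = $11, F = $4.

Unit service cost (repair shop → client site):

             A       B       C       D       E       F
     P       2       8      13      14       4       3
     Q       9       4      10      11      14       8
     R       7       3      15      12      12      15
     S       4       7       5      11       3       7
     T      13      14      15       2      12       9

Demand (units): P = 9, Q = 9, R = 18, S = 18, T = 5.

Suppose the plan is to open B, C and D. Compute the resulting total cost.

Each client site is assigned to its cheapest site among the open ones.
{B, C, D}: P→B 8·9=72, Q→B 4·9=36, R→B 3·18=54, S→C 5·18=90, T→D 2·5=10. Service 262; fixed 29; total 291.

Total cost: 291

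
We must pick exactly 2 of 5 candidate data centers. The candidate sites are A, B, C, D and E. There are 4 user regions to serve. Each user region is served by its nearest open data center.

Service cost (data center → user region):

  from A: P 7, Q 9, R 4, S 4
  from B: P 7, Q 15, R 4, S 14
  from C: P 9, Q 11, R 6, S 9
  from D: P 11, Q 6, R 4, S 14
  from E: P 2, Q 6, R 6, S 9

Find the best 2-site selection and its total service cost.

Choose A and E; total service cost 16.

With exactly 2 open, each user region uses its cheapest among the chosen.
{A, E}: P→E 2, Q→E 6, R→A 4, S→A 4. Service cost 16.
{A, D}: service cost 21
{B, E}: service cost 21
Among all 10 size-2 choices, {A, E} is lowest.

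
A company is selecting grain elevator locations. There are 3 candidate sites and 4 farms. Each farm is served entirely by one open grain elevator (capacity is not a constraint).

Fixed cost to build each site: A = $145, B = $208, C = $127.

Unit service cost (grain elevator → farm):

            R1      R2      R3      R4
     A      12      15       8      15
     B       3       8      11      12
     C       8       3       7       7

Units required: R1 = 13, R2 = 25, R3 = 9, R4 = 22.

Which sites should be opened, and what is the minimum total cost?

For any fixed open set, each farm goes to its cheapest open site; total = fixed + service.
{C}: R1→C 8·13=104, R2→C 3·25=75, R3→C 7·9=63, R4→C 7·22=154. Service 396; fixed 127; total 523.
{B, C}: R1→B 3·13=39, R2→C 3·25=75, R3→C 7·9=63, R4→C 7·22=154. Service 331; fixed 335; total 666.
{A, C}: R1→C 8·13=104, R2→C 3·25=75, R3→C 7·9=63, R4→C 7·22=154. Service 396; fixed 272; total 668.
{A, B, C}: service 331 + fixed 480 = 811
No other subset beats 523.

Open C only; minimum total cost 523.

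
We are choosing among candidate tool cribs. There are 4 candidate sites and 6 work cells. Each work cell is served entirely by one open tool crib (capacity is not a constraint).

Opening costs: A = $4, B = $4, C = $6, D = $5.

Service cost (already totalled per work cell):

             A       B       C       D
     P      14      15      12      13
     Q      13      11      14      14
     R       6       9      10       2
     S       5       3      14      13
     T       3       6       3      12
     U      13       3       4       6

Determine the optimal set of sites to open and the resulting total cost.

For any fixed open set, each work cell goes to its cheapest open site; total = fixed + service.
{B, D}: P→D 13, Q→B 11, R→D 2, S→B 3, T→B 6, U→B 3. Service 38; fixed 9; total 47.
{A, B}: service 40 + fixed 8 = 48
{A, B, D}: P→D 13, Q→B 11, R→D 2, S→B 3, T→A 3, U→B 3. Service 35; fixed 13; total 48.
{A, B, C, D}: service 34 + fixed 19 = 53
(All 15 nonempty subsets were checked; B and D is lowest.)

Open B and D; minimum total cost 47.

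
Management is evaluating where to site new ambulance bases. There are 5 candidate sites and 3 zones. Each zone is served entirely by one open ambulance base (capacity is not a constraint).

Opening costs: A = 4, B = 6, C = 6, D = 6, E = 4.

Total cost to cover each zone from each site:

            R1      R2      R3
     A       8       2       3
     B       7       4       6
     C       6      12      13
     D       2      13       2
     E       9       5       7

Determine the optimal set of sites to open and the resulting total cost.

For any fixed open set, each zone goes to its cheapest open site; total = fixed + service.
{A, D}: R1→D 2, R2→A 2, R3→D 2. Service 6; fixed 10; total 16.
{A}: service 13 + fixed 4 = 17
{D, E}: service 9 + fixed 10 = 19
{A, B, C, D, E}: R1→D 2, R2→A 2, R3→D 2. Service 6; fixed 26; total 32.
No other subset beats 16.

Open A and D; minimum total cost 16.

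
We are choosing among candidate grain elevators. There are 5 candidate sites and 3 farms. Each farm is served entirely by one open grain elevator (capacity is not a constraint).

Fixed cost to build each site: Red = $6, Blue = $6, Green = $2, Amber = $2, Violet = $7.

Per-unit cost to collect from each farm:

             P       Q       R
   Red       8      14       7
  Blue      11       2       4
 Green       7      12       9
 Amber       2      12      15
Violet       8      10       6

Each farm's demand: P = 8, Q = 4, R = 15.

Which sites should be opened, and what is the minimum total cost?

Open Blue and Amber; minimum total cost 92.

For any fixed open set, each farm goes to its cheapest open site; total = fixed + service.
{Blue, Amber}: P→Amber 2·8=16, Q→Blue 2·4=8, R→Blue 4·15=60. Service 84; fixed 8; total 92.
{Blue, Green, Amber}: P→Amber 2·8=16, Q→Blue 2·4=8, R→Blue 4·15=60. Service 84; fixed 10; total 94.
{Red, Blue, Amber}: service 84 + fixed 14 = 98
{Red, Blue, Green, Amber, Violet}: service 84 + fixed 23 = 107
No other subset beats 92.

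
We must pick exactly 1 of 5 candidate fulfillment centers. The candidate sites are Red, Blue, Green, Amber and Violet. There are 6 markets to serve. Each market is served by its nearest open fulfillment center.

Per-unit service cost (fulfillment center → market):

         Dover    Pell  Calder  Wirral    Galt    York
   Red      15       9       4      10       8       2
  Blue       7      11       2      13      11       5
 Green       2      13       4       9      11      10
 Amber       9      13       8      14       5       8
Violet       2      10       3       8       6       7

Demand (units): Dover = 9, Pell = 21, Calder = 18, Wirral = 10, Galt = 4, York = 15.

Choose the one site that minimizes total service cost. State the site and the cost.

Choose Violet only; total service cost 491.

With exactly 1 open, each market uses its cheapest among the chosen.
{Violet}: Dover→Violet 2·9=18, Pell→Violet 10·21=210, Calder→Violet 3·18=54, Wirral→Violet 8·10=80, Galt→Violet 6·4=24, York→Violet 7·15=105. Service cost 491.
{Red}: service cost 558
{Blue}: service cost 579
Among all 5 size-1 choices, {Violet} is lowest.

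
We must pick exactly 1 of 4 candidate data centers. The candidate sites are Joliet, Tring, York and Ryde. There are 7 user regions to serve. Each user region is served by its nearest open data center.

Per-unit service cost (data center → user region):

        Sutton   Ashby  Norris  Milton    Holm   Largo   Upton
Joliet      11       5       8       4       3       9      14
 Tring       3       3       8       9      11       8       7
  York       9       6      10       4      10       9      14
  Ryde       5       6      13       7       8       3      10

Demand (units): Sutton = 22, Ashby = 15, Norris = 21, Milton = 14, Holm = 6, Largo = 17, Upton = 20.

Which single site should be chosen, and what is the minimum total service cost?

With exactly 1 open, each user region uses its cheapest among the chosen.
{Tring}: Sutton→Tring 3·22=66, Ashby→Tring 3·15=45, Norris→Tring 8·21=168, Milton→Tring 9·14=126, Holm→Tring 11·6=66, Largo→Tring 8·17=136, Upton→Tring 7·20=140. Service cost 747.
{Ryde}: service cost 870
{Joliet}: service cost 992
Among all 4 size-1 choices, {Tring} is lowest.

Choose Tring only; total service cost 747.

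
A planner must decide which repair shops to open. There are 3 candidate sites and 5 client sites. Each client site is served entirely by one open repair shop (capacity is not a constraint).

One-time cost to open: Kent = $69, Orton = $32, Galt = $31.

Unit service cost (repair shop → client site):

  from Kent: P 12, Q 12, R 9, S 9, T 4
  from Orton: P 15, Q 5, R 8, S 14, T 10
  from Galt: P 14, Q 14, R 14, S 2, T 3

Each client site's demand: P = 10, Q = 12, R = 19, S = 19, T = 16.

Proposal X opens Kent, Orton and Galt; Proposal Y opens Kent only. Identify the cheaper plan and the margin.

Proposal X: {Kent, Orton, Galt}: P→Kent 12·10=120, Q→Orton 5·12=60, R→Orton 8·19=152, S→Galt 2·19=38, T→Galt 3·16=48. Service 418; fixed 132; total 550.
Proposal Y: {Kent}: P→Kent 12·10=120, Q→Kent 12·12=144, R→Kent 9·19=171, S→Kent 9·19=171, T→Kent 4·16=64. Service 670; fixed 69; total 739.
Difference: |550 − 739| = 189.

Proposal X is cheaper by 189.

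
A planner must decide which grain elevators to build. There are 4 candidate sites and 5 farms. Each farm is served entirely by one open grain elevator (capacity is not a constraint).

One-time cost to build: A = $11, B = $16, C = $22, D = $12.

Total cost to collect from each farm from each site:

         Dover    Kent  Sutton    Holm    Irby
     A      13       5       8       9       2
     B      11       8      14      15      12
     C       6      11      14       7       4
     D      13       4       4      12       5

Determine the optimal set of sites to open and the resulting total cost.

Open A only; minimum total cost 48.

For any fixed open set, each farm goes to its cheapest open site; total = fixed + service.
{A}: Dover→A 13, Kent→A 5, Sutton→A 8, Holm→A 9, Irby→A 2. Service 37; fixed 11; total 48.
{D}: Dover→D 13, Kent→D 4, Sutton→D 4, Holm→D 12, Irby→D 5. Service 38; fixed 12; total 50.
{A, D}: Dover→A 13, Kent→D 4, Sutton→D 4, Holm→A 9, Irby→A 2. Service 32; fixed 23; total 55.
{A, B, C, D}: service 23 + fixed 61 = 84
No other subset beats 48.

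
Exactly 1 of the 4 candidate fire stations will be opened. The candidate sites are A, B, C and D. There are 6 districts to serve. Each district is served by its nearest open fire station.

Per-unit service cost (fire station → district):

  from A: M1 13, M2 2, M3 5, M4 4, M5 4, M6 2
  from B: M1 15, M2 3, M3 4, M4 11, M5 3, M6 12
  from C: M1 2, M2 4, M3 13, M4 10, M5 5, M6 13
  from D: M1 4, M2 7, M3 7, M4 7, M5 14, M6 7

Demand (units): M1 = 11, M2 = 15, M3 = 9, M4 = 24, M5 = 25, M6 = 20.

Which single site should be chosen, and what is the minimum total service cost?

With exactly 1 open, each district uses its cheapest among the chosen.
{A}: M1→A 13·11=143, M2→A 2·15=30, M3→A 5·9=45, M4→A 4·24=96, M5→A 4·25=100, M6→A 2·20=40. Service cost 454.
{C}: service cost 824
{B}: service cost 825
Among all 4 size-1 choices, {A} is lowest.

Choose A only; total service cost 454.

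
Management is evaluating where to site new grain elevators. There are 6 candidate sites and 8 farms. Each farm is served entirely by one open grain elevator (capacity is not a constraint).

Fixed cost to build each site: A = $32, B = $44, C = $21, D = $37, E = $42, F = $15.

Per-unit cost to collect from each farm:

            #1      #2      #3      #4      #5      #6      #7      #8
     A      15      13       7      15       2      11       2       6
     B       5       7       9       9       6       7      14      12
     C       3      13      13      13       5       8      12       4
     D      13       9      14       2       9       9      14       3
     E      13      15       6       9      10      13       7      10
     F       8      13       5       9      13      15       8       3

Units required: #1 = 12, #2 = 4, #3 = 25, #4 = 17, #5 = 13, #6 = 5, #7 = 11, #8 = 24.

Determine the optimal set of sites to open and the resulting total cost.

Open A, C, D and F; minimum total cost 496.

For any fixed open set, each farm goes to its cheapest open site; total = fixed + service.
{A, C, D, F}: #1→C 3·12=36, #2→D 9·4=36, #3→F 5·25=125, #4→D 2·17=34, #5→A 2·13=26, #6→C 8·5=40, #7→A 2·11=22, #8→D 3·24=72. Service 391; fixed 105; total 496.
{A, B, C, D, F}: #1→C 3·12=36, #2→B 7·4=28, #3→F 5·25=125, #4→D 2·17=34, #5→A 2·13=26, #6→B 7·5=35, #7→A 2·11=22, #8→D 3·24=72. Service 378; fixed 149; total 527.
{A, B, D, F}: #1→B 5·12=60, #2→B 7·4=28, #3→F 5·25=125, #4→D 2·17=34, #5→A 2·13=26, #6→B 7·5=35, #7→A 2·11=22, #8→D 3·24=72. Service 402; fixed 128; total 530.
{A, B, C, D, E, F}: service 378 + fixed 191 = 569
No other subset beats 496.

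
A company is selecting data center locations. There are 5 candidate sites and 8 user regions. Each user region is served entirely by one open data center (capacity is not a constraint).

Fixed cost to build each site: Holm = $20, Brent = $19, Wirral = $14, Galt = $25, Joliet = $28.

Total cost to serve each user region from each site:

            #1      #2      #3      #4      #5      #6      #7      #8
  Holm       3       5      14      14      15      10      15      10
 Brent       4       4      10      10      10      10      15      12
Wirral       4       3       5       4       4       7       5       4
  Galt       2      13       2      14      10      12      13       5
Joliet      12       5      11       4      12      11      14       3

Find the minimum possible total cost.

For any fixed open set, each user region goes to its cheapest open site; total = fixed + service.
{Wirral}: #1→Wirral 4, #2→Wirral 3, #3→Wirral 5, #4→Wirral 4, #5→Wirral 4, #6→Wirral 7, #7→Wirral 5, #8→Wirral 4. Service 36; fixed 14; total 50.
{Holm, Wirral}: service 35 + fixed 34 = 69
{Brent, Wirral}: #1→Brent 4, #2→Wirral 3, #3→Wirral 5, #4→Wirral 4, #5→Wirral 4, #6→Wirral 7, #7→Wirral 5, #8→Wirral 4. Service 36; fixed 33; total 69.
{Holm, Brent, Wirral, Galt, Joliet}: #1→Galt 2, #2→Wirral 3, #3→Galt 2, #4→Wirral 4, #5→Wirral 4, #6→Wirral 7, #7→Wirral 5, #8→Joliet 3. Service 30; fixed 106; total 136.
No other subset beats 50.

Minimum total cost: 50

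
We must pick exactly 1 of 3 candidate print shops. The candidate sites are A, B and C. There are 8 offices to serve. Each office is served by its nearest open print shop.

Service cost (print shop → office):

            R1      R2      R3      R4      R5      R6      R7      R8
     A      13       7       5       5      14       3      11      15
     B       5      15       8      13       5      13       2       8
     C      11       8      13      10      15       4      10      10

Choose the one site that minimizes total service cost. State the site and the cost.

With exactly 1 open, each office uses its cheapest among the chosen.
{B}: R1→B 5, R2→B 15, R3→B 8, R4→B 13, R5→B 5, R6→B 13, R7→B 2, R8→B 8. Service cost 69.
{A}: service cost 73
{C}: service cost 81
Among all 3 size-1 choices, {B} is lowest.

Choose B only; total service cost 69.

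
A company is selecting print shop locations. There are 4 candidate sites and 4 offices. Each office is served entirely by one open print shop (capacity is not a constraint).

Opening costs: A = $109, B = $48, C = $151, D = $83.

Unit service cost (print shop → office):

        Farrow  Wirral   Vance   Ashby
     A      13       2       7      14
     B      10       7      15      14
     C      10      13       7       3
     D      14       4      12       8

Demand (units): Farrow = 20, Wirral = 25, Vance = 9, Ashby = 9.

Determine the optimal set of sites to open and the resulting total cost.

Open A and B; minimum total cost 596.

For any fixed open set, each office goes to its cheapest open site; total = fixed + service.
{A, B}: Farrow→B 10·20=200, Wirral→A 2·25=50, Vance→A 7·9=63, Ashby→A 14·9=126. Service 439; fixed 157; total 596.
{A, C}: service 340 + fixed 260 = 600
{A}: service 499 + fixed 109 = 608
{A, B, C, D}: Farrow→B 10·20=200, Wirral→A 2·25=50, Vance→A 7·9=63, Ashby→C 3·9=27. Service 340; fixed 391; total 731.
(All 15 nonempty subsets were checked; A and B is lowest.)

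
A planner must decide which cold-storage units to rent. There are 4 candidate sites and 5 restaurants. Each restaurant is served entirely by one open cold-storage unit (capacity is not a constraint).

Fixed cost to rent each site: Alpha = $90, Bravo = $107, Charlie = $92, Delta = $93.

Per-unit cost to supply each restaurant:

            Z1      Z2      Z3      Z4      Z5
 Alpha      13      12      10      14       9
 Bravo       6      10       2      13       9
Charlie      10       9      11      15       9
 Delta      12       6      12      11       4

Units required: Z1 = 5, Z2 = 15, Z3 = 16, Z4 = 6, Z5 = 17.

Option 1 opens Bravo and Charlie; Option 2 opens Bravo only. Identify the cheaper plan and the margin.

Option 2 is cheaper by 77.

Option 1: {Bravo, Charlie}: Z1→Bravo 6·5=30, Z2→Charlie 9·15=135, Z3→Bravo 2·16=32, Z4→Bravo 13·6=78, Z5→Bravo 9·17=153. Service 428; fixed 199; total 627.
Option 2: {Bravo}: Z1→Bravo 6·5=30, Z2→Bravo 10·15=150, Z3→Bravo 2·16=32, Z4→Bravo 13·6=78, Z5→Bravo 9·17=153. Service 443; fixed 107; total 550.
Difference: |627 − 550| = 77.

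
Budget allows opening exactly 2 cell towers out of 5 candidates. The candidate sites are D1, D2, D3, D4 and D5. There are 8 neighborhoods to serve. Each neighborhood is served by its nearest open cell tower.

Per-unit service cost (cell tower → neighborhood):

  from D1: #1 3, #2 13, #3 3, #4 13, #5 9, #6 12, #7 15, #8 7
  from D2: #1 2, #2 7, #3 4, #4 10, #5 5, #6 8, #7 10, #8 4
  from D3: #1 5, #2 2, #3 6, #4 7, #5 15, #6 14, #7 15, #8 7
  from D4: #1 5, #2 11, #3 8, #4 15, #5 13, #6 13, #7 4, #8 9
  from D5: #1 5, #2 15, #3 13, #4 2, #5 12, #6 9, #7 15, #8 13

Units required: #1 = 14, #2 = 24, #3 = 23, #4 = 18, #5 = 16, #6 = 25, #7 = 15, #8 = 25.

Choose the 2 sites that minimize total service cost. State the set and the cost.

With exactly 2 open, each neighborhood uses its cheapest among the chosen.
{D2, D3}: #1→D2 2·14=28, #2→D3 2·24=48, #3→D2 4·23=92, #4→D3 7·18=126, #5→D2 5·16=80, #6→D2 8·25=200, #7→D2 10·15=150, #8→D2 4·25=100. Service cost 824.
{D2, D5}: service cost 854
{D2, D4}: service cost 908
Among all 10 size-2 choices, {D2, D3} is lowest.

Choose D2 and D3; total service cost 824.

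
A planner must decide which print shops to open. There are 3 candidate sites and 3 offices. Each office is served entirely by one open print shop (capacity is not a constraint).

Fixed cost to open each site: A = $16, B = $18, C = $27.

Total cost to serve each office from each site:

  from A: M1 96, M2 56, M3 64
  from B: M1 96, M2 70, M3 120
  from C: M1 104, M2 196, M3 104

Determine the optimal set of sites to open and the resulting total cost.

For any fixed open set, each office goes to its cheapest open site; total = fixed + service.
{A}: M1→A 96, M2→A 56, M3→A 64. Service 216; fixed 16; total 232.
{A, B}: M1→A 96, M2→A 56, M3→A 64. Service 216; fixed 34; total 250.
{A, C}: service 216 + fixed 43 = 259
{A, B, C}: service 216 + fixed 61 = 277
No other subset beats 232.

Open A only; minimum total cost 232.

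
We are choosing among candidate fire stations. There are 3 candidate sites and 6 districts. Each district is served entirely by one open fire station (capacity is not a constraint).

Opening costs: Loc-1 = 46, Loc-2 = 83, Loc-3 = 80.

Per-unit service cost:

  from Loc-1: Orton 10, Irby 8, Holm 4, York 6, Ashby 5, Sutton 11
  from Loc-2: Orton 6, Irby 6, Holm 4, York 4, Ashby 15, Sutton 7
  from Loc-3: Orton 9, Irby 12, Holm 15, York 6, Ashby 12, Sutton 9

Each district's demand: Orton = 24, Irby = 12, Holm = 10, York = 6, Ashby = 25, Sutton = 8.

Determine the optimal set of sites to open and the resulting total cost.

Open Loc-1 and Loc-2; minimum total cost 590.

For any fixed open set, each district goes to its cheapest open site; total = fixed + service.
{Loc-1, Loc-2}: Orton→Loc-2 6·24=144, Irby→Loc-2 6·12=72, Holm→Loc-1 4·10=40, York→Loc-2 4·6=24, Ashby→Loc-1 5·25=125, Sutton→Loc-2 7·8=56. Service 461; fixed 129; total 590.
{Loc-1, Loc-2, Loc-3}: Orton→Loc-2 6·24=144, Irby→Loc-2 6·12=72, Holm→Loc-1 4·10=40, York→Loc-2 4·6=24, Ashby→Loc-1 5·25=125, Sutton→Loc-2 7·8=56. Service 461; fixed 209; total 670.
{Loc-1}: Orton→Loc-1 10·24=240, Irby→Loc-1 8·12=96, Holm→Loc-1 4·10=40, York→Loc-1 6·6=36, Ashby→Loc-1 5·25=125, Sutton→Loc-1 11·8=88. Service 625; fixed 46; total 671.
No other subset beats 590.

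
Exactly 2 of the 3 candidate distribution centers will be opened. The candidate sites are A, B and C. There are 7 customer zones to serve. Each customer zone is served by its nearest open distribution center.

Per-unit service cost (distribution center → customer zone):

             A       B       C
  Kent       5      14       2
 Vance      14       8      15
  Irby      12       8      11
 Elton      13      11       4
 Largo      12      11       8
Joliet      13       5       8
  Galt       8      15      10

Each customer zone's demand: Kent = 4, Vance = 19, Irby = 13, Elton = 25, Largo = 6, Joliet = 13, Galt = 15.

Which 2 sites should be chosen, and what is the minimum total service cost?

Choose B and C; total service cost 627.

With exactly 2 open, each customer zone uses its cheapest among the chosen.
{B, C}: Kent→C 2·4=8, Vance→B 8·19=152, Irby→B 8·13=104, Elton→C 4·25=100, Largo→C 8·6=48, Joliet→B 5·13=65, Galt→C 10·15=150. Service cost 627.
{A, C}: service cost 789
{A, B}: service cost 802
Among all 3 size-2 choices, {B, C} is lowest.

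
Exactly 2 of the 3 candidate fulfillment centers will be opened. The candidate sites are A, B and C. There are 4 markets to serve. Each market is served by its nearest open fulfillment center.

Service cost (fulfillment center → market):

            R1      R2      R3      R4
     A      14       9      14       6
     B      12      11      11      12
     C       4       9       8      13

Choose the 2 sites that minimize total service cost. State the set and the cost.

Choose A and C; total service cost 27.

With exactly 2 open, each market uses its cheapest among the chosen.
{A, C}: R1→C 4, R2→A 9, R3→C 8, R4→A 6. Service cost 27.
{B, C}: service cost 33
{A, B}: service cost 38
Among all 3 size-2 choices, {A, C} is lowest.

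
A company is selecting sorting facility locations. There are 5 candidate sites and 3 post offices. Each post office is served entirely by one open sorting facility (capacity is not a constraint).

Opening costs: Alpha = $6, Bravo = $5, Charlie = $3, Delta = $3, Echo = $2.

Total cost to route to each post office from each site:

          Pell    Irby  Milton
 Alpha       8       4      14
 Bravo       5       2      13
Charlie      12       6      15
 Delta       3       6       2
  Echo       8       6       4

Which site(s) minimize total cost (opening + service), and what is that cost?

For any fixed open set, each post office goes to its cheapest open site; total = fixed + service.
{Delta}: Pell→Delta 3, Irby→Delta 6, Milton→Delta 2. Service 11; fixed 3; total 14.
{Bravo, Delta}: Pell→Delta 3, Irby→Bravo 2, Milton→Delta 2. Service 7; fixed 8; total 15.
{Delta, Echo}: service 11 + fixed 5 = 16
{Alpha, Bravo, Charlie, Delta, Echo}: service 7 + fixed 19 = 26
No other subset beats 14.

Open Delta only; minimum total cost 14.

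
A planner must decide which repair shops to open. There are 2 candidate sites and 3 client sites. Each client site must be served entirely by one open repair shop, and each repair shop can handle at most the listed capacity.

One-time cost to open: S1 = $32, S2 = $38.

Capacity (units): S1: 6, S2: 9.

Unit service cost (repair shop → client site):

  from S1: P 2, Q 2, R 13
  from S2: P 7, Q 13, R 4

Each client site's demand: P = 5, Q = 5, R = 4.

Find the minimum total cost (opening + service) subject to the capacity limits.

Minimum total cost: 131

Open {S1, S2}: P→S2 7·5=35, Q→S1 2·5=10, R→S2 4·4=16.
Loads: S1 carries 5/6, S2 carries 9/9. Service 61; fixed 70; total 131.
Next best feasible plan costs 161.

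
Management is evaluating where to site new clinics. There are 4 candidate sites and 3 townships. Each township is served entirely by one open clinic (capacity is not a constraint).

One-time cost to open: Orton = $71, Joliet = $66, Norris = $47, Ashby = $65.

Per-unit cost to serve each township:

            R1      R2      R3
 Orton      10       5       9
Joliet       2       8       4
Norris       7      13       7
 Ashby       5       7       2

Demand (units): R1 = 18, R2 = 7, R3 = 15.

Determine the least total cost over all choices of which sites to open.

Minimum total cost: 218

For any fixed open set, each township goes to its cheapest open site; total = fixed + service.
{Joliet}: R1→Joliet 2·18=36, R2→Joliet 8·7=56, R3→Joliet 4·15=60. Service 152; fixed 66; total 218.
{Ashby}: service 169 + fixed 65 = 234
{Joliet, Ashby}: R1→Joliet 2·18=36, R2→Ashby 7·7=49, R3→Ashby 2·15=30. Service 115; fixed 131; total 246.
{Orton, Joliet, Norris, Ashby}: R1→Joliet 2·18=36, R2→Orton 5·7=35, R3→Ashby 2·15=30. Service 101; fixed 249; total 350.
No other subset beats 218.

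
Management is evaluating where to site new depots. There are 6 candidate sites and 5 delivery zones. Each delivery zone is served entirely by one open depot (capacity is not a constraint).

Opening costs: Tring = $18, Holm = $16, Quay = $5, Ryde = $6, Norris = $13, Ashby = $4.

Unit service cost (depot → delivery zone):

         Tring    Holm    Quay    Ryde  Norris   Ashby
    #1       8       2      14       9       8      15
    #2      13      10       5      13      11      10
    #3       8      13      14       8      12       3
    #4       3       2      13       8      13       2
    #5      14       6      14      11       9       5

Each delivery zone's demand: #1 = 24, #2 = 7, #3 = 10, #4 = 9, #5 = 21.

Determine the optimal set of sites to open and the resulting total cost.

For any fixed open set, each delivery zone goes to its cheapest open site; total = fixed + service.
{Holm, Quay, Ashby}: #1→Holm 2·24=48, #2→Quay 5·7=35, #3→Ashby 3·10=30, #4→Holm 2·9=18, #5→Ashby 5·21=105. Service 236; fixed 25; total 261.
{Holm, Quay, Ryde, Ashby}: service 236 + fixed 31 = 267
{Holm, Quay, Norris, Ashby}: service 236 + fixed 38 = 274
{Tring, Holm, Quay, Ryde, Norris, Ashby}: #1→Holm 2·24=48, #2→Quay 5·7=35, #3→Ashby 3·10=30, #4→Holm 2·9=18, #5→Ashby 5·21=105. Service 236; fixed 62; total 298.
No other subset beats 261.

Open Holm, Quay and Ashby; minimum total cost 261.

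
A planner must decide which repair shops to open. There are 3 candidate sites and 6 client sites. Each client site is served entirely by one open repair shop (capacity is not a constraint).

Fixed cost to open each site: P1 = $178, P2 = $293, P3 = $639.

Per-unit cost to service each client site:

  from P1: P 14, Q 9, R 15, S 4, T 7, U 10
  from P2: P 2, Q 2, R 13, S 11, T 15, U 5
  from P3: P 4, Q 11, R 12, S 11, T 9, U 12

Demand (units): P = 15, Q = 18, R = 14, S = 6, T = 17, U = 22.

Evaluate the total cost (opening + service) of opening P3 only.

Total cost: 1548

Each client site is assigned to its cheapest site among the open ones.
{P3}: P→P3 4·15=60, Q→P3 11·18=198, R→P3 12·14=168, S→P3 11·6=66, T→P3 9·17=153, U→P3 12·22=264. Service 909; fixed 639; total 1548.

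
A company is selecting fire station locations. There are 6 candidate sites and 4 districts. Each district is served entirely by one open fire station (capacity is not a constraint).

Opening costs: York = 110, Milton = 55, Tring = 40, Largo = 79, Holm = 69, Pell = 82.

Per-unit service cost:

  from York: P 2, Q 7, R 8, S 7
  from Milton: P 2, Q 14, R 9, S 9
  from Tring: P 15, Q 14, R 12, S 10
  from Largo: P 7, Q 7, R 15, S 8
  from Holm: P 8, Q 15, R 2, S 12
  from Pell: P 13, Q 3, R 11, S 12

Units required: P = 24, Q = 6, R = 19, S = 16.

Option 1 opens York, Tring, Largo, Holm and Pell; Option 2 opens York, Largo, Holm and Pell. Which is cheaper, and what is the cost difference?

Option 2 is cheaper by 40.

Option 1: {York, Tring, Largo, Holm, Pell}: P→York 2·24=48, Q→Pell 3·6=18, R→Holm 2·19=38, S→York 7·16=112. Service 216; fixed 380; total 596.
Option 2: {York, Largo, Holm, Pell}: P→York 2·24=48, Q→Pell 3·6=18, R→Holm 2·19=38, S→York 7·16=112. Service 216; fixed 340; total 556.
Difference: |596 − 556| = 40.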